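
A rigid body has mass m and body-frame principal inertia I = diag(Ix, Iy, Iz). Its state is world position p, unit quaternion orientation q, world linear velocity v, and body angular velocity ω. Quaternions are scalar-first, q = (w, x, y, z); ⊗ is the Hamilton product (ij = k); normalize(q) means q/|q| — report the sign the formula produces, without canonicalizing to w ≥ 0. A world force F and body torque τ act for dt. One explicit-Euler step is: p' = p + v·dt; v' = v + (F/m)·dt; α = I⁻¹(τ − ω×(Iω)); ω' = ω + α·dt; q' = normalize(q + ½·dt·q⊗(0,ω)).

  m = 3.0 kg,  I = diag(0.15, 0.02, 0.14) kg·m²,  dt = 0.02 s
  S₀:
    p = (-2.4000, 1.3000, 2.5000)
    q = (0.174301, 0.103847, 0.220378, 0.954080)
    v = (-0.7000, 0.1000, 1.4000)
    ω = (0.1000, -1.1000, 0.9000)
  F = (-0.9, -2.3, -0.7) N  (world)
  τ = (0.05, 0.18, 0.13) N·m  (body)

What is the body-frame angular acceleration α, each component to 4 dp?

α = (1.1253, 8.9550, 0.8264)

precession coupling ω×(Iω) = (-0.1188, 0.0009, 0.0143)
angular accel α = (1.1253, 8.9550, 0.8264)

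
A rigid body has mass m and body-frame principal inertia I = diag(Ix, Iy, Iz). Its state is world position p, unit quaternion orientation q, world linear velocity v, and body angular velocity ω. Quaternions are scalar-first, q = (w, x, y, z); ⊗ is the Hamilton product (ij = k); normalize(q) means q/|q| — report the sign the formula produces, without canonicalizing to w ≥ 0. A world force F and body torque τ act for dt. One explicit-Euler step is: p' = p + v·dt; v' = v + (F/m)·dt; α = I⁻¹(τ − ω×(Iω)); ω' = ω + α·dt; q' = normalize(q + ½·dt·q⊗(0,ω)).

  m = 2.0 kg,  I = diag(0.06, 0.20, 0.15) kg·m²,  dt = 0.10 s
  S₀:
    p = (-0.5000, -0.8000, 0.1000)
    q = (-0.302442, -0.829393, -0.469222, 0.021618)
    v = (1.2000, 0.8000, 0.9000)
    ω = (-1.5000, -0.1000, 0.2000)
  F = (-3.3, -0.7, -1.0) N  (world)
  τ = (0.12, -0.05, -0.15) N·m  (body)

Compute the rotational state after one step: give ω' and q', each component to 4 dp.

ω' = (-1.3017, -0.1385, 0.0860)
q' = (-0.3662, -0.8090, -0.4597, -0.0124)

α = I⁻¹(τ − ω×Iω) = (1.9833, -0.3850, -1.1400)
ω' = ω + α·dt = (-1.3017, -0.1385, 0.0860)
2q̇ = q⊗(0,ω) = (-1.2953353, 0.3619804, 0.1636958, -0.6813821)
q + ½dt·q⊗(0,ω), renormalized = (-0.3662, -0.8090, -0.4597, -0.0124)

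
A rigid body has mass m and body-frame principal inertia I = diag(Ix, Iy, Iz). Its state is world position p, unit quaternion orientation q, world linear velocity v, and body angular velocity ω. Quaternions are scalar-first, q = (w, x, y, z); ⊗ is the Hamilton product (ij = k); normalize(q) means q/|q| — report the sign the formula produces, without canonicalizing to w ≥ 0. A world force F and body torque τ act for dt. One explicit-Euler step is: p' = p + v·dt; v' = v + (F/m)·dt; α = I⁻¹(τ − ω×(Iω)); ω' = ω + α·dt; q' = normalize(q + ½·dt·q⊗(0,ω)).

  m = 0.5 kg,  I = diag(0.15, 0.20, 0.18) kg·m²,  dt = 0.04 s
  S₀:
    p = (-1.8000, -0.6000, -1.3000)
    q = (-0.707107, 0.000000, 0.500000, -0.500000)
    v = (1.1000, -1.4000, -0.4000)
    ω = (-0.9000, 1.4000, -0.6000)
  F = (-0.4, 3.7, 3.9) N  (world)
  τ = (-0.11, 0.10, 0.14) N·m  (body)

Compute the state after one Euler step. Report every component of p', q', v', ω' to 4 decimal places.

(τ − ω×Iω)/I = (-0.8453, 0.5810, 1.1278)
ω + α·dt = (-0.9338, 1.4232, -0.5549)
Hamilton product q⊗(0,ω) = (-1.0000000, 1.0363963, -0.5399498, 0.8742642)
updated quaternion q' = (-0.7267, 0.0207, 0.4889, -0.4822)
p + v·dt = (-1.7560, -0.6560, -1.3160)
new velocity v' = (1.0680, -1.1040, -0.0880)

p' = (-1.7560, -0.6560, -1.3160)
q' = (-0.7267, 0.0207, 0.4889, -0.4822)
v' = (1.0680, -1.1040, -0.0880)
ω' = (-0.9338, 1.4232, -0.5549)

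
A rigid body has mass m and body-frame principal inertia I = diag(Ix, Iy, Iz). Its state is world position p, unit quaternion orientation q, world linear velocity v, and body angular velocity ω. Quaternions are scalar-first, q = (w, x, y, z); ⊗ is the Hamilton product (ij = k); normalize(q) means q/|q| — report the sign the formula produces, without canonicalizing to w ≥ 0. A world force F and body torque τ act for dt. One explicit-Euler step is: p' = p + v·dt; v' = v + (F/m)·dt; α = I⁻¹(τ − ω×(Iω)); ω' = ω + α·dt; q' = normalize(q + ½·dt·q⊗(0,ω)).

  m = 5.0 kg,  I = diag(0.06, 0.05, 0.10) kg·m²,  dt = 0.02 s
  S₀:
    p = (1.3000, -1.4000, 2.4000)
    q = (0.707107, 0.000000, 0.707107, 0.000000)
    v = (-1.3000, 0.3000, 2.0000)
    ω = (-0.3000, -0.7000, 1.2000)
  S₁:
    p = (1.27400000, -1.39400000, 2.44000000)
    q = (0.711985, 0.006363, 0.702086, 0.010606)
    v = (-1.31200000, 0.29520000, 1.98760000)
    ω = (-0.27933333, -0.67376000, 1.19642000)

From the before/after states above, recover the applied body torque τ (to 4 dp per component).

τ = (0.0200, 0.0800, -0.0200)

Δω = ω₁−ω₀ = (0.02066667, 0.02624000, -0.00358000)
τ = I·(Δω/dt) + ω₀×(Iω₀) = (0.0200, 0.0800, -0.0200)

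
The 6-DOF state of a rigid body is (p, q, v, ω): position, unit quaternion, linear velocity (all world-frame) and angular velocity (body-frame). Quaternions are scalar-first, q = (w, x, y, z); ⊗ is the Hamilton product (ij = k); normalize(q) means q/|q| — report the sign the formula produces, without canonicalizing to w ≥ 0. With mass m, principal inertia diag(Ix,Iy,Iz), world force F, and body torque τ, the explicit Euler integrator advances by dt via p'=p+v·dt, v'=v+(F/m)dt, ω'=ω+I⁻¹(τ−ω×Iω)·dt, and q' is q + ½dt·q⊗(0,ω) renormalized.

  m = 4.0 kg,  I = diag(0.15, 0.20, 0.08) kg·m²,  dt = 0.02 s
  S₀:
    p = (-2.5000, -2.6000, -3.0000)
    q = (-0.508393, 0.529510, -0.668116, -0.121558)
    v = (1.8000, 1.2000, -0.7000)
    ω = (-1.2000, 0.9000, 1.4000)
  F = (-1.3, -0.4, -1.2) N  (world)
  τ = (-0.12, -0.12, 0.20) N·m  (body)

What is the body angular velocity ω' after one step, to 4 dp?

ω' = (-1.1958, 0.8998, 1.4635)

angular accel α = (0.2080, -0.0120, 3.1750)
ω' = ω + α·dt = (-1.1958, 0.8998, 1.4635)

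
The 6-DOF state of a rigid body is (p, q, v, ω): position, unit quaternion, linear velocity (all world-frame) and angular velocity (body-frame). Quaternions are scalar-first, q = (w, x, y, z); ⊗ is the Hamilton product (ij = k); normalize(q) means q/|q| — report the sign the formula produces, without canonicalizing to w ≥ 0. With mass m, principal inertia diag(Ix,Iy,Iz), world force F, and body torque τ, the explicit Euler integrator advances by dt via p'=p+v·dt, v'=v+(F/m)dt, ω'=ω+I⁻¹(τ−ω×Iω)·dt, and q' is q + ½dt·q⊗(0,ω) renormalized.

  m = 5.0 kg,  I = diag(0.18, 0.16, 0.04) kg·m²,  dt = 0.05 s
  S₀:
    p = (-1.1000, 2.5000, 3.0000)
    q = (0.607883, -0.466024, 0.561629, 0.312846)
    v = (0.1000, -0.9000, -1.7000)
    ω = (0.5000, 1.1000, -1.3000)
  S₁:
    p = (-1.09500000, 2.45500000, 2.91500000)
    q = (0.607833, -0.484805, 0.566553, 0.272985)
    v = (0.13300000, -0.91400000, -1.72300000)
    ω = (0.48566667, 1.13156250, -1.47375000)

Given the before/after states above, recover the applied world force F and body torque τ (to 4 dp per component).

velocity change Δv = (0.03300000, -0.01400000, -0.02300000)
applied force F = (3.3000, -1.4000, -2.3000)
rate change Δω = (-0.01433333, 0.03156250, -0.17375000)
precession coupling = (0.1716, -0.0910, -0.0110)
applied torque τ = (0.1200, 0.0100, -0.1500)

F = (3.3000, -1.4000, -2.3000)
τ = (0.1200, 0.0100, -0.1500)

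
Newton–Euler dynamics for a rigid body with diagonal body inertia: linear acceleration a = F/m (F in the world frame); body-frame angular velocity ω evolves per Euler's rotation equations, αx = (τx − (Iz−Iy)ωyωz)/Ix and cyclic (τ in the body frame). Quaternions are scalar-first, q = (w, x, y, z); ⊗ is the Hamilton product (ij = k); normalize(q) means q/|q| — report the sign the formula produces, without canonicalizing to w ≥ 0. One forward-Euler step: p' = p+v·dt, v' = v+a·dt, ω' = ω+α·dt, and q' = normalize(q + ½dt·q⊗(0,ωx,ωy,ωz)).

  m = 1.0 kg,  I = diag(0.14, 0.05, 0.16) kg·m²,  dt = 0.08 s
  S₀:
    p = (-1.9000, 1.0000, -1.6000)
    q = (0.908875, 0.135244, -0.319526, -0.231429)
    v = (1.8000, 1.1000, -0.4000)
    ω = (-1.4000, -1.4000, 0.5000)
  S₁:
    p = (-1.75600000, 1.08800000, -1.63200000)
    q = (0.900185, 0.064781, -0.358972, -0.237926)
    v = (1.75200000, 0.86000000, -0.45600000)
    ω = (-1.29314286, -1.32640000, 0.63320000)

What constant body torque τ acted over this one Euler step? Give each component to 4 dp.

ω₁ − ω₀ = (0.10685714, 0.07360000, 0.13320000)
τ = I·(Δω/dt) + ω₀×(Iω₀) = (0.1100, 0.0600, 0.0900)

τ = (0.1100, 0.0600, 0.0900)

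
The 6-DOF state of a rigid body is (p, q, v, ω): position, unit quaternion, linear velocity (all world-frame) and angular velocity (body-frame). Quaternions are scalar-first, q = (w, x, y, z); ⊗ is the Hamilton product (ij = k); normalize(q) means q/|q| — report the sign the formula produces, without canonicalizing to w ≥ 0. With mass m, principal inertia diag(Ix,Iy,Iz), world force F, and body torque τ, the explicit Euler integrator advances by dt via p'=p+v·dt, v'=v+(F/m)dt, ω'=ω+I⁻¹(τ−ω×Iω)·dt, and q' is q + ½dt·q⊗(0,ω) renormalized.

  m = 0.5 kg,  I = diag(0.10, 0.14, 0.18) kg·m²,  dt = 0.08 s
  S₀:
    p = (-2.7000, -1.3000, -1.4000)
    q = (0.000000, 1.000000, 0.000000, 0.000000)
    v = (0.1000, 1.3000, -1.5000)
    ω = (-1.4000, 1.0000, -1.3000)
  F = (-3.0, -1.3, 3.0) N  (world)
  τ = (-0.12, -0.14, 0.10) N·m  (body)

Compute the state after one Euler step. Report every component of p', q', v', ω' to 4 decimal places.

p' = (-2.6920, -1.1960, -1.5200)
q' = (0.0558, 0.9963, 0.0518, 0.0399)
v' = (-0.3800, 1.0920, -1.0200)
ω' = (-1.4544, 1.0032, -1.2307)

p + v·dt = (-2.6920, -1.1960, -1.5200)
v' = v + a·dt = (-0.3800, 1.0920, -1.0200)
α = I⁻¹(τ − ω×Iω) = (-0.6800, 0.0400, 0.8667)
ω + α·dt = (-1.4544, 1.0032, -1.2307)
Hamilton product q⊗(0,ω) = (1.4000000, 0.0000000, 1.3000000, 1.0000000)
updated quaternion q' = (0.0558, 0.9963, 0.0518, 0.0399)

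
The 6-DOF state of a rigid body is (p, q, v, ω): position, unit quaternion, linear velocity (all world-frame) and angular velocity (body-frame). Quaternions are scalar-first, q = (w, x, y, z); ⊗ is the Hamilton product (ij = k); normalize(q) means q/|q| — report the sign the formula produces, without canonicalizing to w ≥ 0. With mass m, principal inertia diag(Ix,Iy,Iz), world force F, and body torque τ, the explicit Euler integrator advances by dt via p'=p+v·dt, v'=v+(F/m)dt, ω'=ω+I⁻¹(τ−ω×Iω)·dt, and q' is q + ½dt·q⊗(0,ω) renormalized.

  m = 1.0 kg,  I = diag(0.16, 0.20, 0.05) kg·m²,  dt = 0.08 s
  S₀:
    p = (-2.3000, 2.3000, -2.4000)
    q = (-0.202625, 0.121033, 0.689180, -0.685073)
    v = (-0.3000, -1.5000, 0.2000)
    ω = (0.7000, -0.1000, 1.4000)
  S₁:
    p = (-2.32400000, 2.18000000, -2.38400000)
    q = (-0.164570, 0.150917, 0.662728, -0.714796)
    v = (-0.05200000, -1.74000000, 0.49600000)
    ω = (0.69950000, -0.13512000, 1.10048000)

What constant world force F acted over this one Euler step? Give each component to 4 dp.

F = (3.1000, -3.0000, 3.7000)

Δv = v₁−v₀ = (0.24800000, -0.24000000, 0.29600000)
m·(v₁−v₀)/dt = (3.1000, -3.0000, 3.7000)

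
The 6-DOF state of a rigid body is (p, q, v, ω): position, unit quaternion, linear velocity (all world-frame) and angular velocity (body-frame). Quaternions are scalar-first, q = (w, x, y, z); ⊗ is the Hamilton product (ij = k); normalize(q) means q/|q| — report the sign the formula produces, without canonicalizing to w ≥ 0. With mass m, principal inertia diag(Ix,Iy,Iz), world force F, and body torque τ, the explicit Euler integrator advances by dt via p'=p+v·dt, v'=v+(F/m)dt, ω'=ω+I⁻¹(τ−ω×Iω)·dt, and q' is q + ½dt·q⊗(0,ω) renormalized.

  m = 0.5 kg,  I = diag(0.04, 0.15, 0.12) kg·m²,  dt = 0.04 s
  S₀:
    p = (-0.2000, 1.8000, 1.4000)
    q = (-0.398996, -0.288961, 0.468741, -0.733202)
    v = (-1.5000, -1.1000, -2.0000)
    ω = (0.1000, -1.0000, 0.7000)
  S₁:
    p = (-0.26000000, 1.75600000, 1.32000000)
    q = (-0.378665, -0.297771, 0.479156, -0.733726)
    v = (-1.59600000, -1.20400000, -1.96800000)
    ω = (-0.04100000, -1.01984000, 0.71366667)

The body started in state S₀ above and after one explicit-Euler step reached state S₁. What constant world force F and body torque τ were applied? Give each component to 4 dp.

ω₁ − ω₀ = (-0.14100000, -0.01984000, 0.01366667)
gyro term ω₀×Iω₀ = (0.0210, -0.0056, -0.0110)
τ = I·(Δω/dt) + ω₀×(Iω₀) = (-0.1200, -0.0800, 0.0300)
velocity change Δv = (-0.09600000, -0.10400000, 0.03200000)
applied force F = (-1.2000, -1.3000, 0.4000)

F = (-1.2000, -1.3000, 0.4000)
τ = (-0.1200, -0.0800, 0.0300)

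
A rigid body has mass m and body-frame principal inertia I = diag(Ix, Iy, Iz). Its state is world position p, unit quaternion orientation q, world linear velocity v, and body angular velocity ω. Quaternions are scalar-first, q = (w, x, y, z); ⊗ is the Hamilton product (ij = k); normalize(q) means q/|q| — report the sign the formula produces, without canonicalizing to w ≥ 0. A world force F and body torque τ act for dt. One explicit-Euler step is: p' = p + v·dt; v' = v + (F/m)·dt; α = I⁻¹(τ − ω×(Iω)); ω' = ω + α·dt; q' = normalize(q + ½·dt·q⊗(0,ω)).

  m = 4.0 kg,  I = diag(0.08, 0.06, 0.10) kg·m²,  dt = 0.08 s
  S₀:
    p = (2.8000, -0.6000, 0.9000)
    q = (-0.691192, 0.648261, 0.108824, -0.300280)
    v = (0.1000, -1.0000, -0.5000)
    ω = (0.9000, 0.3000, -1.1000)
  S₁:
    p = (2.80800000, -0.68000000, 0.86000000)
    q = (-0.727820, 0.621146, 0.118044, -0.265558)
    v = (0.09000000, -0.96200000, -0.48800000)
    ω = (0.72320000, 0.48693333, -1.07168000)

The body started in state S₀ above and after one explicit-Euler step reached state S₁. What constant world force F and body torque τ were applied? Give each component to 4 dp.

F = (-0.5000, 1.9000, 0.6000)
τ = (-0.1900, 0.1600, 0.0300)

Δv = v₁−v₀ = (-0.01000000, 0.03800000, 0.01200000)
applied force F = (-0.5000, 1.9000, 0.6000)
ω₁ − ω₀ = (-0.17680000, 0.18693333, 0.02832000)
τ = I·(Δω/dt) + ω₀×(Iω₀) = (-0.1900, 0.1600, 0.0300)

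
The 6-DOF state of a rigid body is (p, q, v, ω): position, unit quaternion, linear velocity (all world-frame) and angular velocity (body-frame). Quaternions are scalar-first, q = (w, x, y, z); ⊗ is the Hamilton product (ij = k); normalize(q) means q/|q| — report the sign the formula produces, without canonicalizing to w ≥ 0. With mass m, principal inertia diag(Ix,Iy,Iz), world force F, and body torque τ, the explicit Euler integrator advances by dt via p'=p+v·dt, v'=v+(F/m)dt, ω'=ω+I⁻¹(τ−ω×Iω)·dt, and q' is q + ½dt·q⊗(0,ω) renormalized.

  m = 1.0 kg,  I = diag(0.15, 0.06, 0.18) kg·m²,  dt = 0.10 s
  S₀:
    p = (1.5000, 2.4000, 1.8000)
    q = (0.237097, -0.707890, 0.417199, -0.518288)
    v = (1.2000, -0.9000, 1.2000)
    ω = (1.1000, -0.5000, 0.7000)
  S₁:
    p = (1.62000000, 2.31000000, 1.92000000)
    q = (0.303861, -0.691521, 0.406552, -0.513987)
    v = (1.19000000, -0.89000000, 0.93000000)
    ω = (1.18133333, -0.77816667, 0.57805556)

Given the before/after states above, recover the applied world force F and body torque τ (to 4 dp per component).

F = (-0.1000, 0.1000, -2.7000)
τ = (0.0800, -0.1900, -0.1700)

v₁ − v₀ = (-0.01000000, 0.01000000, -0.27000000)
applied force F = (-0.1000, 0.1000, -2.7000)
ω₁ − ω₀ = (0.08133333, -0.27816667, -0.12194444)
precession coupling = (-0.0420, -0.0231, 0.0495)
applied torque τ = (0.0800, -0.1900, -0.1700)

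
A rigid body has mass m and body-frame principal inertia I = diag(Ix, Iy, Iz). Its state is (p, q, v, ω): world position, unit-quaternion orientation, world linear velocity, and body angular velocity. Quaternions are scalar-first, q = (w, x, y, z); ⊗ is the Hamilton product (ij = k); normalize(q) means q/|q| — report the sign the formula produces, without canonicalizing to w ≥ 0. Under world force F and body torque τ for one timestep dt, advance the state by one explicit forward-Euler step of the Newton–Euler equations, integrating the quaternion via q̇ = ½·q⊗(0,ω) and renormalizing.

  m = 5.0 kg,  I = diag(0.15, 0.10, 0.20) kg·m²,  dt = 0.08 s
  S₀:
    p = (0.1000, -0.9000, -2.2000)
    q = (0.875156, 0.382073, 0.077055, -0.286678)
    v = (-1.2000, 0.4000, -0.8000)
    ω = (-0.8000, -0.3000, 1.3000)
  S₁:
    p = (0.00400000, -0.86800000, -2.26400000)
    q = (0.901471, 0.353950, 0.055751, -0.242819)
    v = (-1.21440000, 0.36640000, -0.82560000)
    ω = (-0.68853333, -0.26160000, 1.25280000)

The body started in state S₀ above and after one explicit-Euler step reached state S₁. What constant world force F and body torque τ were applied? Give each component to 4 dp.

F = (-0.9000, -2.1000, -1.6000)
τ = (0.1700, 0.1000, -0.1300)

Δv = v₁−v₀ = (-0.01440000, -0.03360000, -0.02560000)
applied force F = (-0.9000, -2.1000, -1.6000)
Δω = ω₁−ω₀ = (0.11146667, 0.03840000, -0.04720000)
gyro term ω₀×Iω₀ = (-0.0390, 0.0520, -0.0120)
τ = I·(Δω/dt) + ω₀×(Iω₀) = (0.1700, 0.1000, -0.1300)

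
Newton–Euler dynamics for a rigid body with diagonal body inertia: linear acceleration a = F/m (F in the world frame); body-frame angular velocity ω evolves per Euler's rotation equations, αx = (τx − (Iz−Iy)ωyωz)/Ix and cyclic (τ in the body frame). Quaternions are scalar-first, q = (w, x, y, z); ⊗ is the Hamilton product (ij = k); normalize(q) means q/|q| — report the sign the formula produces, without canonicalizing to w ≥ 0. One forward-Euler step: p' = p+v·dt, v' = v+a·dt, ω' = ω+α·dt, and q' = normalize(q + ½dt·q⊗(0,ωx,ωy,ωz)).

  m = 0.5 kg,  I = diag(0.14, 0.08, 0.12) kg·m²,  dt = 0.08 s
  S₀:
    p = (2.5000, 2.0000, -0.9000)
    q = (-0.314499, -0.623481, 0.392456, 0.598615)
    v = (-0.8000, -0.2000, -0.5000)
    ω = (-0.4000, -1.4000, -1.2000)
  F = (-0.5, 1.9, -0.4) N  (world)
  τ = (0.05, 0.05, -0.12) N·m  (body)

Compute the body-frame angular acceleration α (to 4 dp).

α = (-0.1229, 0.5050, -0.7200)

ω×(Iω) gyroscopic = (0.0672, 0.0096, -0.0336)
α = I⁻¹(τ − ω×Iω) = (-0.1229, 0.5050, -0.7200)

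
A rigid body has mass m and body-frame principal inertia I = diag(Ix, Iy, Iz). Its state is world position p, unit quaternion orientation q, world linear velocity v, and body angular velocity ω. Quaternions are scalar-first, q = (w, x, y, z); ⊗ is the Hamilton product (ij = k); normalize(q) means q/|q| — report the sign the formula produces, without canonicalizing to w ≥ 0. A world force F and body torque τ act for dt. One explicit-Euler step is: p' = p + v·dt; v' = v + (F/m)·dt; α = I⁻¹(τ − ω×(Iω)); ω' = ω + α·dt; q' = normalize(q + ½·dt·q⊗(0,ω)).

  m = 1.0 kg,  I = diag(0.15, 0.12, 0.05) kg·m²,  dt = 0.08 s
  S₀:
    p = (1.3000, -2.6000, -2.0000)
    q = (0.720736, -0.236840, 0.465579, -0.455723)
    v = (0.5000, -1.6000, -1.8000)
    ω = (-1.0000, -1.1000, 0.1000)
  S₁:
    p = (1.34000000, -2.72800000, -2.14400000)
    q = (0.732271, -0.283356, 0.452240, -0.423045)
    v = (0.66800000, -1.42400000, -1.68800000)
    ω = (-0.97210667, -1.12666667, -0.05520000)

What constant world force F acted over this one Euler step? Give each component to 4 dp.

F = (2.1000, 2.2000, 1.4000)

v₁ − v₀ = (0.16800000, 0.17600000, 0.11200000)
applied force F = (2.1000, 2.2000, 1.4000)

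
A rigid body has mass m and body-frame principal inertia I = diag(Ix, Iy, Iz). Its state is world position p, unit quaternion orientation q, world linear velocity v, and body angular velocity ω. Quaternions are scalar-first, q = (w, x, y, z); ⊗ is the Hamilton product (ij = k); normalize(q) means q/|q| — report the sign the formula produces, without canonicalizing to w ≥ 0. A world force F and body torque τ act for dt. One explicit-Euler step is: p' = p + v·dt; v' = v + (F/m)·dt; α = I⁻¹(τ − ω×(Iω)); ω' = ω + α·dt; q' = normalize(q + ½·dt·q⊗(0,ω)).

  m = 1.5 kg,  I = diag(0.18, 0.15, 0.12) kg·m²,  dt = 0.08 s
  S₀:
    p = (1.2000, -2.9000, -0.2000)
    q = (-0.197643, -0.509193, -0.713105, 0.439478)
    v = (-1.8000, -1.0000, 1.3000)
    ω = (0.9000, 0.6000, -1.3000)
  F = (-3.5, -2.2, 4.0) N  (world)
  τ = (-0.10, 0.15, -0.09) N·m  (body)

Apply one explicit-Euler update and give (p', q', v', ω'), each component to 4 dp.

linear accel F/m = (-2.3333, -1.4667, 2.6667)
p + v·dt = (1.0560, -2.9800, -0.0960)
new velocity v' = (-1.9867, -1.1173, 1.5133)
precession coupling ω×(Iω) = (0.0234, -0.0702, -0.0162)
angular accel α = (-0.6856, 1.4680, -0.6150)
new body rate ω' = (0.8452, 0.7174, -1.3492)
2q̇ = q⊗(0,ω) = (1.4574581, 0.4854710, -0.3850065, 0.5932146)
q' = normalize(q + ½dt·q⊗(0,ω)) = (-0.1390, -0.4887, -0.7268, 0.4622)

p' = (1.0560, -2.9800, -0.0960)
q' = (-0.1390, -0.4887, -0.7268, 0.4622)
v' = (-1.9867, -1.1173, 1.5133)
ω' = (0.8452, 0.7174, -1.3492)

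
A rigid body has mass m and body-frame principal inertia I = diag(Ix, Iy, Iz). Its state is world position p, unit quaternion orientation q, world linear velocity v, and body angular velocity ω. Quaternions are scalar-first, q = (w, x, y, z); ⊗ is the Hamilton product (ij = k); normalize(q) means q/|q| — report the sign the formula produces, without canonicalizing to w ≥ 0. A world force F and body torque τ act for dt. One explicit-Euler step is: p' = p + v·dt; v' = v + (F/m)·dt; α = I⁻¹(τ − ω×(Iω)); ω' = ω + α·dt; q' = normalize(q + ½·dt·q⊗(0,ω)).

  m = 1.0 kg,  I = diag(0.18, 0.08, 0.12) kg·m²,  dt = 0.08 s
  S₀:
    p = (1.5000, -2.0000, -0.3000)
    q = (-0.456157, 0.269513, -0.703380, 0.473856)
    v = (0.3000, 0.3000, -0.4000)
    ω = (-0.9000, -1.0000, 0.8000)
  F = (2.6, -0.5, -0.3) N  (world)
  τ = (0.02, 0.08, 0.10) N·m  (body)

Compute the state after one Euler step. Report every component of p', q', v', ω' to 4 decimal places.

new position p' = (1.5240, -1.9760, -0.3320)
v + (F/m)dt = (0.5080, 0.2600, -0.4240)
precession coupling ω×(Iω) = (-0.0320, -0.0432, -0.0900)
angular accel α = (0.2889, 1.5400, 1.5833)
ω + α·dt = (-0.8769, -0.8768, 0.9267)
Hamilton product q⊗(0,ω) = (-0.8399031, 0.3216933, -0.1859238, -1.2674806)
q + ½dt·q⊗(0,ω), renormalized = (-0.4888, 0.2818, -0.7094, 0.4223)

p' = (1.5240, -1.9760, -0.3320)
q' = (-0.4888, 0.2818, -0.7094, 0.4223)
v' = (0.5080, 0.2600, -0.4240)
ω' = (-0.8769, -0.8768, 0.9267)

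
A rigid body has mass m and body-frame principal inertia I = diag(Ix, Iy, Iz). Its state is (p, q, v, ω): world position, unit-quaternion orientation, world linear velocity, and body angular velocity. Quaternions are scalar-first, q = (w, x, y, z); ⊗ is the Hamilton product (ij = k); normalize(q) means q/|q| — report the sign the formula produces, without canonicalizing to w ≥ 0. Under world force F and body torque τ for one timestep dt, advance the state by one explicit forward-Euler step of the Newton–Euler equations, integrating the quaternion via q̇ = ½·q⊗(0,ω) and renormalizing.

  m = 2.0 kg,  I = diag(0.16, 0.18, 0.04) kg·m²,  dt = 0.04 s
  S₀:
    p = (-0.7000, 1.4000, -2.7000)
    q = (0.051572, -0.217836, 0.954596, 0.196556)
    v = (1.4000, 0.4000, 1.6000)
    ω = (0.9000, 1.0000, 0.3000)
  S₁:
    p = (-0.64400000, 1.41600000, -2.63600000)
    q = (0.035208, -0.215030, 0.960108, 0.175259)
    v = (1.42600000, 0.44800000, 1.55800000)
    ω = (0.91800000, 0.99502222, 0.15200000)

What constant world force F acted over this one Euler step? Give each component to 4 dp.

velocity change Δv = (0.02600000, 0.04800000, -0.04200000)
applied force F = (1.3000, 2.4000, -2.1000)

F = (1.3000, 2.4000, -2.1000)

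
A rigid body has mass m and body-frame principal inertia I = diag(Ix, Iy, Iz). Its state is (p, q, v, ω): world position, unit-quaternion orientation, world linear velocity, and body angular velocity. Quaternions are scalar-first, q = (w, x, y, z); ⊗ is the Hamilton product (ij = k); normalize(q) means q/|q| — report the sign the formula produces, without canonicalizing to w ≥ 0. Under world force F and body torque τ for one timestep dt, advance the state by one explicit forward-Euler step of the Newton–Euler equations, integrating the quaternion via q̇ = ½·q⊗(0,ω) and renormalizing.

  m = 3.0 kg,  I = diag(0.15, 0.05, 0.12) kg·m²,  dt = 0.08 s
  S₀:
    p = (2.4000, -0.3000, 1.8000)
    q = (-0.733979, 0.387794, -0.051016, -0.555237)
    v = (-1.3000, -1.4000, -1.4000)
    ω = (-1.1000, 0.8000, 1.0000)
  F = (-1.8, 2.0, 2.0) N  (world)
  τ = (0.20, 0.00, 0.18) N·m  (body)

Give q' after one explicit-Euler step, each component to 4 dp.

q⊗(0,ω) = (1.0226232, 1.2005505, -0.3642165, -0.4798614)
q' = normalize(q + ½dt·q⊗(0,ω)) = (-0.6915, 0.4348, -0.0654, -0.5731)

q' = (-0.6915, 0.4348, -0.0654, -0.5731)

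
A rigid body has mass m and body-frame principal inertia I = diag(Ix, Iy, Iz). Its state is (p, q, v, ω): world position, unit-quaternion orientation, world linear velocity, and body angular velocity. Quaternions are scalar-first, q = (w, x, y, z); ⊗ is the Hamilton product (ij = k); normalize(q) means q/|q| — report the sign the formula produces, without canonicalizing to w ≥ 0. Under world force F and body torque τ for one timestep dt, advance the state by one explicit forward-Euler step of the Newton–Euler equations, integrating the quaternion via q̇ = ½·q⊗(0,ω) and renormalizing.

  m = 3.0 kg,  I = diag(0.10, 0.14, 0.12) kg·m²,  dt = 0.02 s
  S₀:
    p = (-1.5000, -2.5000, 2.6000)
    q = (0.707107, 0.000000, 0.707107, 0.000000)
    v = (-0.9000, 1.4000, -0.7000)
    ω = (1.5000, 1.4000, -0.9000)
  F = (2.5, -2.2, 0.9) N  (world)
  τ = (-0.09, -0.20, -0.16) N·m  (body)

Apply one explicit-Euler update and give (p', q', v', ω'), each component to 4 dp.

p' = (-1.5180, -2.4720, 2.5860)
q' = (0.6970, 0.0042, 0.7168, -0.0170)
v' = (-0.8833, 1.3853, -0.6940)
ω' = (1.4770, 1.3676, -0.9407)

p' = p + v·dt = (-1.5180, -2.4720, 2.5860)
v' = v + a·dt = (-0.8833, 1.3853, -0.6940)
α = I⁻¹(τ − ω×Iω) = (-1.1520, -1.6214, -2.0333)
ω + α·dt = (1.4770, 1.3676, -0.9407)
Hamilton product q⊗(0,ω) = (-0.9899498, 0.4242642, 0.9899498, -1.6970568)
updated quaternion q' = (0.6970, 0.0042, 0.7168, -0.0170)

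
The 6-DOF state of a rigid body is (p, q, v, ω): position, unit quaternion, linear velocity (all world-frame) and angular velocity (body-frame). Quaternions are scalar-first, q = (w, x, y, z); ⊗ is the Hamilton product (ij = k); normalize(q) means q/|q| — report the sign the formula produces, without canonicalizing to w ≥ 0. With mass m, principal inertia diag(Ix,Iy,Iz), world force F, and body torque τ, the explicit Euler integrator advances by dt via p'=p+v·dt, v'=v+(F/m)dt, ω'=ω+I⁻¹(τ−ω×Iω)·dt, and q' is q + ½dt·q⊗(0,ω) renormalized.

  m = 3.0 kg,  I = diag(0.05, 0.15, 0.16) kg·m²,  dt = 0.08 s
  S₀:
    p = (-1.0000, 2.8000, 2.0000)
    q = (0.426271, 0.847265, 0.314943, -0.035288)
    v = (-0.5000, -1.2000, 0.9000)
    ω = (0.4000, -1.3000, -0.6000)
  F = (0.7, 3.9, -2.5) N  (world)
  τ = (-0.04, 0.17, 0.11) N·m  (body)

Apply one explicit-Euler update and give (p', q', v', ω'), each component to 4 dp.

p' = (-1.0400, 2.7040, 2.0720)
q' = (0.4275, 0.8432, 0.3120, -0.0944)
v' = (-0.4813, -1.0960, 0.8333)
ω' = (0.3235, -1.2234, -0.5190)

gyro term ω×Iω = (0.0078, 0.0264, -0.0520)
α = I⁻¹(τ − ω×Iω) = (-0.9560, 0.9573, 1.0125)
new body rate ω' = (0.3235, -1.2234, -0.5190)
2q̇ = q⊗(0,ω) = (0.0493471, -0.0643318, -0.0599085, -1.4831843)
q + ½dt·q⊗(0,ω), renormalized = (0.4275, 0.8432, 0.3120, -0.0944)
a = F/m = (0.2333, 1.3000, -0.8333)
new position p' = (-1.0400, 2.7040, 2.0720)
new velocity v' = (-0.4813, -1.0960, 0.8333)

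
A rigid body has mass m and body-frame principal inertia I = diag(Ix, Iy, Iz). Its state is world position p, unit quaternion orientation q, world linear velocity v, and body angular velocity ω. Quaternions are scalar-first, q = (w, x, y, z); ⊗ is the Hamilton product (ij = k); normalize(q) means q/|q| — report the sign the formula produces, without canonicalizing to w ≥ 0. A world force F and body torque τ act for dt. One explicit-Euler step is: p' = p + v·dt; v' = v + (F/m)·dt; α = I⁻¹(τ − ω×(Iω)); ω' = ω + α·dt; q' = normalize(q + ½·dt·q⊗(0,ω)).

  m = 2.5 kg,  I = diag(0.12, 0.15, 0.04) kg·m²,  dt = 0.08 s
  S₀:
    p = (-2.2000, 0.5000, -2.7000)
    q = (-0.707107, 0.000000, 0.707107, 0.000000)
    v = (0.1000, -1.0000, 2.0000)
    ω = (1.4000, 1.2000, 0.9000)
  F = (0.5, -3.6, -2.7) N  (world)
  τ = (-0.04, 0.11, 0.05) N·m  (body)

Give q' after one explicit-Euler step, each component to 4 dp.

Hamilton product q⊗(0,ω) = (-0.8485284, -0.3535535, -0.8485284, -1.6263461)
updated quaternion q' = (-0.7386, -0.0141, 0.6709, -0.0648)

q' = (-0.7386, -0.0141, 0.6709, -0.0648)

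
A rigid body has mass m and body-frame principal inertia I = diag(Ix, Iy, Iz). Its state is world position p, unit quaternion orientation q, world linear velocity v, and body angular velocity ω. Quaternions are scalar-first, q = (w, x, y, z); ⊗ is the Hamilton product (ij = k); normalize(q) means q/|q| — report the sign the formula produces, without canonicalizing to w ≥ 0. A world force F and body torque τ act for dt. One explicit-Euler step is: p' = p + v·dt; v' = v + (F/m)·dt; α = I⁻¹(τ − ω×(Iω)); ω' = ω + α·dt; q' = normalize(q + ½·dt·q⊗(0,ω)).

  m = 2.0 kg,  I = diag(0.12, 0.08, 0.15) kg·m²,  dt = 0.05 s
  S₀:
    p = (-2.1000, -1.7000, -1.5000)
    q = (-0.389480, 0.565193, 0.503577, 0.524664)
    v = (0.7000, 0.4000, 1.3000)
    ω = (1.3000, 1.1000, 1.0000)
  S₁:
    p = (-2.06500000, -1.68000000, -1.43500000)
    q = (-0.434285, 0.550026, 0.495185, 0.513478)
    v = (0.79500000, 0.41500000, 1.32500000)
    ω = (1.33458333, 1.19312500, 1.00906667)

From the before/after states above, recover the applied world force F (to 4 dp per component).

v₁ − v₀ = (0.09500000, 0.01500000, 0.02500000)
m·(v₁−v₀)/dt = (3.8000, 0.6000, 1.0000)

F = (3.8000, 0.6000, 1.0000)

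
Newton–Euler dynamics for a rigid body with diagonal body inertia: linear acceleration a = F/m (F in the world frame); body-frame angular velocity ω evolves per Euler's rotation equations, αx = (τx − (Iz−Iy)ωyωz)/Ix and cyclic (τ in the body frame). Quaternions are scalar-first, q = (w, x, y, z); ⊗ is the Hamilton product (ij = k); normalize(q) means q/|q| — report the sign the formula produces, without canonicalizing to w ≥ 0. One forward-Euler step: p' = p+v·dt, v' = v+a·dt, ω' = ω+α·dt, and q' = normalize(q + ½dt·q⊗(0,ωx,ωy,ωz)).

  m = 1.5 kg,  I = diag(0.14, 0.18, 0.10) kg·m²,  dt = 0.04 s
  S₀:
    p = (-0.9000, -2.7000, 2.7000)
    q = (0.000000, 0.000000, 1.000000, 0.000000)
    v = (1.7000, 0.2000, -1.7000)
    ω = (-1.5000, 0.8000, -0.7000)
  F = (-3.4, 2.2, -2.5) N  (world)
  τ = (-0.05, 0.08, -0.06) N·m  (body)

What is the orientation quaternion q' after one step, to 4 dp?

Hamilton product q⊗(0,ω) = (-0.8000000, -0.7000000, 0.0000000, 1.5000000)
q + ½dt·q⊗(0,ω), renormalized = (-0.0160, -0.0140, 0.9993, 0.0300)

q' = (-0.0160, -0.0140, 0.9993, 0.0300)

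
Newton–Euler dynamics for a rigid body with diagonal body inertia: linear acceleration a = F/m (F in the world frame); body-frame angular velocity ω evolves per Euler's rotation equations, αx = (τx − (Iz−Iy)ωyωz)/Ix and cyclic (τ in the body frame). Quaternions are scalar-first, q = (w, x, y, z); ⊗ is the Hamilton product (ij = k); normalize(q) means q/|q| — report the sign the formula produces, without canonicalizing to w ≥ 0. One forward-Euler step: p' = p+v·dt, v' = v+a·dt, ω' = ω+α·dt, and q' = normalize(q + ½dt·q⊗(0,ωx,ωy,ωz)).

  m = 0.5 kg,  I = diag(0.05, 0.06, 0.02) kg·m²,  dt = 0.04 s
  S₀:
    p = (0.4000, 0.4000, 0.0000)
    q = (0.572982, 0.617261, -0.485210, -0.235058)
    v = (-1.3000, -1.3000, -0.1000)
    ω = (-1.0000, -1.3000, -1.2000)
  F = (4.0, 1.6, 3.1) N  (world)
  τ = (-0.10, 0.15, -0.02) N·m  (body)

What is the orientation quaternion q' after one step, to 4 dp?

Hamilton product q⊗(0,ω) = (-0.2955816, -0.2963054, 0.2308946, -1.9752277)
q' = normalize(q + ½dt·q⊗(0,ω)) = (0.5666, 0.6108, -0.4802, -0.2743)

q' = (0.5666, 0.6108, -0.4802, -0.2743)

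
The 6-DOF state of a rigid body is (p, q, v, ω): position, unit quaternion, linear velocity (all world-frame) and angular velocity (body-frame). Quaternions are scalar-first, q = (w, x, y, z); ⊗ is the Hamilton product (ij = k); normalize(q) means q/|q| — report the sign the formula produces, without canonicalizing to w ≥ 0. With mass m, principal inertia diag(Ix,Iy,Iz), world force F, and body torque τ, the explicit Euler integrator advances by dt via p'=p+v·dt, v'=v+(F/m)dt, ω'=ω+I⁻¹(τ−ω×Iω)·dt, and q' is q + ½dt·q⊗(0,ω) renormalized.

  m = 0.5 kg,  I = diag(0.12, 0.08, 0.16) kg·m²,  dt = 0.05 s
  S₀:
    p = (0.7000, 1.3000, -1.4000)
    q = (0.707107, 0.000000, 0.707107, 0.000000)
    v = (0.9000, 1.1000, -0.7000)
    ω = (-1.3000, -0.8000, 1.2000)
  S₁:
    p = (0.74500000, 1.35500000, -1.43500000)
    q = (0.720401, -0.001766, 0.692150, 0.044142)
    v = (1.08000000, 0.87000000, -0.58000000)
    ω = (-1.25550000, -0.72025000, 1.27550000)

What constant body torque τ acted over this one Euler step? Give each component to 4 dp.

τ = (0.0300, 0.1900, 0.2000)

Δω = ω₁−ω₀ = (0.04450000, 0.07975000, 0.07550000)
ω₀×(Iω₀) = (-0.0768, 0.0624, -0.0416)
τ = I·(Δω/dt) + ω₀×(Iω₀) = (0.0300, 0.1900, 0.2000)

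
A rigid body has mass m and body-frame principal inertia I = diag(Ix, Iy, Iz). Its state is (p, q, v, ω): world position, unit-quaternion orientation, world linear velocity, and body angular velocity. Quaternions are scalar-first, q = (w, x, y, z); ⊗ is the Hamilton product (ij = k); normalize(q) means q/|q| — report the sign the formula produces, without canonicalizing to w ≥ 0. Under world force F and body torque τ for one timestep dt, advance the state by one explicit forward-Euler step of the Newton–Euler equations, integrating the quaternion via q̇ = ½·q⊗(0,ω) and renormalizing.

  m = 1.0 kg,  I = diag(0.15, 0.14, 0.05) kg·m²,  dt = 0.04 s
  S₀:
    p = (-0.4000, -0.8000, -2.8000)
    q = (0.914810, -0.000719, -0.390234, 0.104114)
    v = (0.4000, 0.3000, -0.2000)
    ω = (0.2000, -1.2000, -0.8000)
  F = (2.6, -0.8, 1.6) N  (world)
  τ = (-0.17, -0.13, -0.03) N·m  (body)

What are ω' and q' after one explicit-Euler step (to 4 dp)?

gyro term ω×Iω = (-0.0864, -0.0160, 0.0024)
angular accel α = (-0.5573, -0.8143, -0.6480)
ω' = ω + α·dt = (0.1777, -1.2326, -0.8259)
q⊗(0,ω) = (-0.3848458, 0.6200860, -1.0775244, -0.6529384)
updated quaternion q' = (0.9067, 0.0117, -0.4116, 0.0910)

ω' = (0.1777, -1.2326, -0.8259)
q' = (0.9067, 0.0117, -0.4116, 0.0910)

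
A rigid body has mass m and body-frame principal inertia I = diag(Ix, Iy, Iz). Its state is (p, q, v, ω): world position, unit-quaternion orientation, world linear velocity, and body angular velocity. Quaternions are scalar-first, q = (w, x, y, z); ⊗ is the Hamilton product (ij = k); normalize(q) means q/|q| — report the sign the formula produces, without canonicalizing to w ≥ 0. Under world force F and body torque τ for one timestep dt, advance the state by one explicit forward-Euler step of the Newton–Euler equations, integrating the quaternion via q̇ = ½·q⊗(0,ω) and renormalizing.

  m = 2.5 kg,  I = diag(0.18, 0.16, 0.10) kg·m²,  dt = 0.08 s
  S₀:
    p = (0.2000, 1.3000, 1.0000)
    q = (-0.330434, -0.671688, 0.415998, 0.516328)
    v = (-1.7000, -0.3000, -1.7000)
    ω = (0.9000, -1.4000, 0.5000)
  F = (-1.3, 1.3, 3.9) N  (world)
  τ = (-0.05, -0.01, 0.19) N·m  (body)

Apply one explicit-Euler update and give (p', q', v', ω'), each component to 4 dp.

p' = (0.0640, 1.2760, 0.8640)
q' = (-0.2926, -0.6448, 0.4654, 0.5311)
v' = (-1.7416, -0.2584, -1.5752)
ω' = (0.8591, -1.4230, 0.6318)

(τ − ω×Iω)/I = (-0.5111, -0.2875, 1.6480)
ω + α·dt = (0.8591, -1.4230, 0.6318)
Hamilton product q⊗(0,ω) = (0.9287524, 0.6334676, 1.2631468, 0.4007480)
q + ½dt·q⊗(0,ω), renormalized = (-0.2926, -0.6448, 0.4654, 0.5311)
a = F/m = (-0.5200, 0.5200, 1.5600)
p + v·dt = (0.0640, 1.2760, 0.8640)
v' = v + a·dt = (-1.7416, -0.2584, -1.5752)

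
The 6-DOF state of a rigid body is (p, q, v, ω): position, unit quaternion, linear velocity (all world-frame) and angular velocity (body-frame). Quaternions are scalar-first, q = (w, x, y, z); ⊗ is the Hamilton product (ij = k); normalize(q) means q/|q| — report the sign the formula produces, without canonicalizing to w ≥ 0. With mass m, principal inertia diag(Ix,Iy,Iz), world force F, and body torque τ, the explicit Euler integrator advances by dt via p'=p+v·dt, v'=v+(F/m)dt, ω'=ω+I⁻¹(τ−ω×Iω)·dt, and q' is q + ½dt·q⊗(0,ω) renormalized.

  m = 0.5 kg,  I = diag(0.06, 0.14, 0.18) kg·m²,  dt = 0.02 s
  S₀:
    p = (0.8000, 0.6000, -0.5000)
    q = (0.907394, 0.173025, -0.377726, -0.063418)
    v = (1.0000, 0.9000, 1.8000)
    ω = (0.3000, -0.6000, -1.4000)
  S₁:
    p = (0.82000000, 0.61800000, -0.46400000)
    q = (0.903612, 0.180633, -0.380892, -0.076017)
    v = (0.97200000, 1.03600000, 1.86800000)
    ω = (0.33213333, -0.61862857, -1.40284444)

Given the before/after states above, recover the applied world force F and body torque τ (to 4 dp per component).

rate change Δω = (0.03213333, -0.01862857, -0.00284444)
applied torque τ = (0.1300, -0.0800, -0.0400)
v₁ − v₀ = (-0.02800000, 0.13600000, 0.06800000)
applied force F = (-0.7000, 3.4000, 1.7000)

F = (-0.7000, 3.4000, 1.7000)
τ = (0.1300, -0.0800, -0.0400)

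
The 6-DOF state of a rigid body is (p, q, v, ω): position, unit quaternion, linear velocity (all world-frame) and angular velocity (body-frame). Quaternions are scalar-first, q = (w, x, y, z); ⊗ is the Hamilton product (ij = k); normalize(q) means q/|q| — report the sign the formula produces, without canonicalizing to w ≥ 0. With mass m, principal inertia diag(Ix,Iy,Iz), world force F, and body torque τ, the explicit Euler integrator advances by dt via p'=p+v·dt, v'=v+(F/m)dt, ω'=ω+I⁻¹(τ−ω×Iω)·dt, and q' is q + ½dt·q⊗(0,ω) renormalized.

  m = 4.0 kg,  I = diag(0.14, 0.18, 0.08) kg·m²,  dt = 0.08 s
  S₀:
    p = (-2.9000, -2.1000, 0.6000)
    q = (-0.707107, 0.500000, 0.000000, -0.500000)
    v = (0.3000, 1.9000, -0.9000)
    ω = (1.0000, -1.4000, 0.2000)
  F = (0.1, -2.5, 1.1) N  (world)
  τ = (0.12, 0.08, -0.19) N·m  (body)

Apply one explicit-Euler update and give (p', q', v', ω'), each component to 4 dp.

ω×(Iω) gyroscopic = (0.0280, 0.0120, -0.0560)
(τ − ω×Iω)/I = (0.6571, 0.3778, -1.6750)
ω' = ω + α·dt = (1.0526, -1.3698, 0.0660)
Hamilton product q⊗(0,ω) = (-0.4000000, -1.4071070, 0.3899498, -0.8414214)
updated quaternion q' = (-0.7214, 0.4427, 0.0156, -0.5324)
linear accel F/m = (0.0250, -0.6250, 0.2750)
p + v·dt = (-2.8760, -1.9480, 0.5280)
new velocity v' = (0.3020, 1.8500, -0.8780)

p' = (-2.8760, -1.9480, 0.5280)
q' = (-0.7214, 0.4427, 0.0156, -0.5324)
v' = (0.3020, 1.8500, -0.8780)
ω' = (1.0526, -1.3698, 0.0660)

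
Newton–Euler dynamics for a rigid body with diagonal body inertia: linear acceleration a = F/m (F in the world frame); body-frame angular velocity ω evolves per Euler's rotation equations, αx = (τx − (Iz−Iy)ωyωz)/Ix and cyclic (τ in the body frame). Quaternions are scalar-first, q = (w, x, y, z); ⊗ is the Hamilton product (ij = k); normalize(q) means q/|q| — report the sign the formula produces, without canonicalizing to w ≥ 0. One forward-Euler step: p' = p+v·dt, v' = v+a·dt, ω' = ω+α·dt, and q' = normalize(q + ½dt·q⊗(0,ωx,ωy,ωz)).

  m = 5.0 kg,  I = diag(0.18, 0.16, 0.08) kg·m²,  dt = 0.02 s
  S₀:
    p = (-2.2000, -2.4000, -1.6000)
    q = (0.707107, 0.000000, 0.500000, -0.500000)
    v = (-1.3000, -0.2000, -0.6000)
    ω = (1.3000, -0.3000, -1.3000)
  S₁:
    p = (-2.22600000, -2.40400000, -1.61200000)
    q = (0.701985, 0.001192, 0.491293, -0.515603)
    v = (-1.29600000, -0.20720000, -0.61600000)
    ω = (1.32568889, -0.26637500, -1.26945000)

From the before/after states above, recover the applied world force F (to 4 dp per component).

F = (1.0000, -1.8000, -4.0000)

v₁ − v₀ = (0.00400000, -0.00720000, -0.01600000)
applied force F = (1.0000, -1.8000, -4.0000)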